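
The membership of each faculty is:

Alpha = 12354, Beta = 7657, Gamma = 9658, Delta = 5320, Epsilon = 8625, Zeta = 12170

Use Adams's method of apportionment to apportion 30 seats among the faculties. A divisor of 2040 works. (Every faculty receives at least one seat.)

With modified divisor 2040: modified quotas Alpha 6.056, Beta 3.753, Gamma 4.734, Delta 2.608, Epsilon 4.228, Zeta 5.966.
Rounding up: Alpha 7, Beta 4, Gamma 5, Delta 3, Epsilon 5, Zeta 6 (total 30).

Alpha: 7, Beta: 4, Gamma: 5, Delta: 3, Epsilon: 5, Zeta: 6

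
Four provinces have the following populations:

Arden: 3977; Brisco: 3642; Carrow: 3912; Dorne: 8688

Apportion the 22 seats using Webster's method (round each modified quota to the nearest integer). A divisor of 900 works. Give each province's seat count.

Arden=4, Brisco=4, Carrow=4, Dorne=10

With modified divisor 900: modified quotas Arden 4.419, Brisco 4.047, Carrow 4.347, Dorne 9.653.
Rounding to the nearest integer: Arden 4, Brisco 4, Carrow 4, Dorne 10 (total 22).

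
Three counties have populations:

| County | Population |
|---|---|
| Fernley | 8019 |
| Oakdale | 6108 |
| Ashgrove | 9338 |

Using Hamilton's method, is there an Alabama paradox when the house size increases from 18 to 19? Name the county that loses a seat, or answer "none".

none

At 18 seats: Fernley 6, Oakdale 5, Ashgrove 7.
At 19 seats: Fernley 6, Oakdale 5, Ashgrove 8.
No county's allocation decreased.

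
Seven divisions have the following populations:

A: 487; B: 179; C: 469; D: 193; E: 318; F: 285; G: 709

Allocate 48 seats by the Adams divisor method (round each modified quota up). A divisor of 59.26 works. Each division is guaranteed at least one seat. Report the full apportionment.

A 9, B 4, C 8, D 4, E 6, F 5, G 12

With modified divisor 59.26: modified quotas A 8.218, B 3.021, C 7.914, D 3.257, E 5.366, F 4.809, G 11.964.
Rounding up: A 9, B 4, C 8, D 4, E 6, F 5, G 12 (total 48).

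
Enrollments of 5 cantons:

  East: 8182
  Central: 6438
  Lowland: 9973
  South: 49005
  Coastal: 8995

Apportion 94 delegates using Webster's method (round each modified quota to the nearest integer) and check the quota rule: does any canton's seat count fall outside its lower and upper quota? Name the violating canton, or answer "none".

South

Standard quotas: East 9.312, Central 7.327, Lowland 11.350, South 55.773, Coastal 10.237.
Webster allocation: East 9, Central 7, Lowland 11, South 57, Coastal 10.
South has quota 55.773 (lower 55, upper 56) but receives 57 — outside the quota interval.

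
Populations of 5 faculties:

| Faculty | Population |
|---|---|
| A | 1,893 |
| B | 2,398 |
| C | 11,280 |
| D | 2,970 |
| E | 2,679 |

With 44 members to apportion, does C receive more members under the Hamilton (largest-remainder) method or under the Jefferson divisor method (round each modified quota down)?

Jefferson

Hamilton: A 4, B 5, C 23, D 6, E 6.
Jefferson: A 4, B 5, C 24, D 6, E 5.
C gets 23 under Hamilton and 24 under Jefferson.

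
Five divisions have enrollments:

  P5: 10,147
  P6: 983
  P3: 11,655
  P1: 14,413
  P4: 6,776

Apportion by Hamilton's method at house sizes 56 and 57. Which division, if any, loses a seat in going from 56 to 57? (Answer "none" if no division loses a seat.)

At 56 seats: P5 13, P6 1, P3 15, P1 18, P4 9.
At 57 seats: P5 13, P6 1, P3 15, P1 19, P4 9.
No division's allocation decreased.

none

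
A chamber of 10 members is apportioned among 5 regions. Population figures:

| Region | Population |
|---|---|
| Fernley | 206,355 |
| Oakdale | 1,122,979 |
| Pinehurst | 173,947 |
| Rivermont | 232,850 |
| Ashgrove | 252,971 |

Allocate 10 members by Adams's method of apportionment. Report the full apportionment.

Standard divisor 1989102/10 ≈ 198910.2; standard quotas: Fernley 1.037, Oakdale 5.646, Pinehurst 0.875, Rivermont 1.171, Ashgrove 1.272.
Rounding up gives 2, 6, 1, 2, 2 = 13 seats, so the divisor must be adjusted.
With modified divisor 242900: modified quotas Fernley 0.850, Oakdale 4.623, Pinehurst 0.716, Rivermont 0.959, Ashgrove 1.041.
Rounding up: Fernley 1, Oakdale 5, Pinehurst 1, Rivermont 1, Ashgrove 2 (total 10).

Fernley 1, Oakdale 5, Pinehurst 1, Rivermont 1, Ashgrove 2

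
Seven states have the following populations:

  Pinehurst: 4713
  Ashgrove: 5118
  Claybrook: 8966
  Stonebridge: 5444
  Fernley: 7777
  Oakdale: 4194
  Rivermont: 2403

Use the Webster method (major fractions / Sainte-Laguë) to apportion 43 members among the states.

Pinehurst 5, Ashgrove 6, Claybrook 10, Stonebridge 6, Fernley 8, Oakdale 5, Rivermont 3

Standard divisor 38615/43 ≈ 898.023; standard quotas: Pinehurst 5.248, Ashgrove 5.699, Claybrook 9.984, Stonebridge 6.062, Fernley 8.660, Oakdale 4.670, Rivermont 2.676.
Rounding to the nearest integer gives 5, 6, 10, 6, 9, 5, 3 = 44 seats, so the divisor must be adjusted.
With modified divisor 920: modified quotas Pinehurst 5.123, Ashgrove 5.563, Claybrook 9.746, Stonebridge 5.917, Fernley 8.453, Oakdale 4.559, Rivermont 2.612.
Rounding to the nearest integer: Pinehurst 5, Ashgrove 6, Claybrook 10, Stonebridge 6, Fernley 8, Oakdale 5, Rivermont 3 (total 43).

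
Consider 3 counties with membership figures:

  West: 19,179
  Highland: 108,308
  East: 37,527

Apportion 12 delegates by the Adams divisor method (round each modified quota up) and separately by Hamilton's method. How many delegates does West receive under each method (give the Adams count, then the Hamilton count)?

Adams: West 2, Highland 7, East 3.
Hamilton: West 1, Highland 8, East 3.
West gets 2 under Adams and 1 under Hamilton.

2 and 1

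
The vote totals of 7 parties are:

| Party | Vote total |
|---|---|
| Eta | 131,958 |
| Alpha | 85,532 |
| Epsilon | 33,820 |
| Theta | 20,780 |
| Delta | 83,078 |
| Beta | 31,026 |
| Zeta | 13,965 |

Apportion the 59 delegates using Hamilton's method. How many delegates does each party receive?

The standard divisor is 400159/59 ≈ 6782.356.
Standard quotas: Eta 19.4561, Alpha 12.6110, Epsilon 4.9865, Theta 3.0638, Delta 12.2491, Beta 4.5745, Zeta 2.0590.
Lower quotas: Eta 19, Alpha 12, Epsilon 4, Theta 3, Delta 12, Beta 4, Zeta 2 (sum 56, leaving 3 seats).
Remainders in descending order: Epsilon 0.9865, Alpha 0.6110, Beta 0.5745, Eta 0.4561, Delta 0.2491, Theta 0.0638, Zeta 0.0590.
Largest remainders: Epsilon, Alpha, Beta receive the extra seats.

Eta: 19, Alpha: 13, Epsilon: 5, Theta: 3, Delta: 12, Beta: 5, Zeta: 2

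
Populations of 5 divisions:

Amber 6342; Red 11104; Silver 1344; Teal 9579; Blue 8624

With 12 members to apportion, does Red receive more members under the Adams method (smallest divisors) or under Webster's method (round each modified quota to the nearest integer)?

Adams: Amber 2, Red 3, Silver 1, Teal 3, Blue 3.
Webster: Amber 2, Red 4, Silver 0, Teal 3, Blue 3.
Red gets 3 under Adams and 4 under Webster.

Webster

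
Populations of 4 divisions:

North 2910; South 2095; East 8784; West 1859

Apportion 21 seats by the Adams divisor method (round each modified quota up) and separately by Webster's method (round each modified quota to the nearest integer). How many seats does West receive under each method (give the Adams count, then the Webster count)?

Adams: North 4, South 3, East 11, West 3.
Webster: North 4, South 3, East 12, West 2.
West gets 3 under Adams and 2 under Webster.

3 and 2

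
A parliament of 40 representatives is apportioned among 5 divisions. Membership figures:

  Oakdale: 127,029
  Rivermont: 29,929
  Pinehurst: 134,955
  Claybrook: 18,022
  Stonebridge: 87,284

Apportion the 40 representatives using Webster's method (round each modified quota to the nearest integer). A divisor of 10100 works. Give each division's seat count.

Oakdale 13; Rivermont 3; Pinehurst 13; Claybrook 2; Stonebridge 9

With modified divisor 10100: modified quotas Oakdale 12.577, Rivermont 2.963, Pinehurst 13.362, Claybrook 1.784, Stonebridge 8.642.
Rounding to the nearest integer: Oakdale 13, Rivermont 3, Pinehurst 13, Claybrook 2, Stonebridge 9 (total 40).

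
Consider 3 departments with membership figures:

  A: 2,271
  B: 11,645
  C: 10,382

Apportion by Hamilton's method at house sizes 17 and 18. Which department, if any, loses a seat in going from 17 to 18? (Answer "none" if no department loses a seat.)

At 17 seats: A 2, B 8, C 7.
At 18 seats: A 2, B 8, C 8.
No department's allocation decreased.

none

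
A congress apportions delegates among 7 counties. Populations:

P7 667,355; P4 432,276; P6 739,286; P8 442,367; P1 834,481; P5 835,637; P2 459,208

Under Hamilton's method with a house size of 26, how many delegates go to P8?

3

Standard divisor: 4410610 ÷ 26 ≈ 169638.846.
Standard quotas: P7 3.9340, P4 2.5482, P6 4.3580, P8 2.6077, P1 4.9192, P5 4.9260, P2 2.7070.
Lower quotas: P7 3, P4 2, P6 4, P8 2, P1 4, P5 4, P2 2 (sum 21, leaving 5 seats).
Remainders in descending order: P7 0.9340, P5 0.9260, P1 0.9192, P2 0.7070, P8 0.6077, P4 0.5482, P6 0.3580.
The surplus seats go to P7, P5, P1, P2, P8.
P8 receives 3.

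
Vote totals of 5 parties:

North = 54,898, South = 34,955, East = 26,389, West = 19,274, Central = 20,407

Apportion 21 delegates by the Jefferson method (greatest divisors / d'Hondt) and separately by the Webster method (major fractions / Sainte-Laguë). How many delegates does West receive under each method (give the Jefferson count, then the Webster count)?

Jefferson: North 8, South 5, East 3, West 2, Central 3.
Webster: North 7, South 5, East 3, West 3, Central 3.
West gets 2 under Jefferson and 3 under Webster.

2 and 3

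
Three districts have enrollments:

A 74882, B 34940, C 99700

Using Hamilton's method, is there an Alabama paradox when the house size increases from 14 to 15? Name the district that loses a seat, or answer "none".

At 14 seats: A 5, B 2, C 7.
At 15 seats: A 5, B 3, C 7.
No district's allocation decreased.

none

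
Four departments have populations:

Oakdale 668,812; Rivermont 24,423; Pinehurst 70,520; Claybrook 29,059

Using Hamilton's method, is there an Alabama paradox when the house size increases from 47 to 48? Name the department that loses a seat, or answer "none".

none

At 47 seats: Oakdale 40, Rivermont 1, Pinehurst 4, Claybrook 2.
At 48 seats: Oakdale 41, Rivermont 1, Pinehurst 4, Claybrook 2.
No department's allocation decreased.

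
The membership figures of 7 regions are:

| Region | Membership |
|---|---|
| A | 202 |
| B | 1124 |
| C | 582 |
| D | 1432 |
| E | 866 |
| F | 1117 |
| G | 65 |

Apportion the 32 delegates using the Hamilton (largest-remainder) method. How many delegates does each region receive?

Total 5388; standard divisor 5388/32 ≈ 168.375.
Standard quotas: A 1.200, B 6.676, C 3.457, D 8.505, E 5.143, F 6.634, G 0.386.
Lower quotas: A 1, B 6, C 3, D 8, E 5, F 6, G 0 (sum 29, leaving 3 seats).
Remainders in descending order: B 0.676, F 0.634, D 0.505, C 0.457, G 0.386, A 0.200, E 0.143.
Largest remainders: B, F, D receive the extra seats.

A: 1; B: 7; C: 3; D: 9; E: 5; F: 7; G: 0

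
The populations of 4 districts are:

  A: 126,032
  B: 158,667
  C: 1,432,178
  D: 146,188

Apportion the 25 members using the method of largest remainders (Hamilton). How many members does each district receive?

A: 2, B: 2, C: 19, D: 2

The standard divisor is 1863065/25 ≈ 74522.6.
Standard quotas: A 1.6912, B 2.1291, C 19.2180, D 1.9617.
Lower quotas: A 1, B 2, C 19, D 1 (sum 23, leaving 2 seats).
Remainders in descending order: D 0.9617, A 0.6912, C 0.2180, B 0.1291.
Largest remainders: D, A receive the extra seats.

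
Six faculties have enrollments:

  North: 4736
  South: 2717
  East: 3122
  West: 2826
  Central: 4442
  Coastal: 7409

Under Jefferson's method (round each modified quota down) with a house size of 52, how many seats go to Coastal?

16

Standard divisor 25252/52 ≈ 485.615; standard quotas: North 9.753, South 5.595, East 6.429, West 5.819, Central 9.147, Coastal 15.257.
Rounding down gives 9, 5, 6, 5, 9, 15 = 49 seats, so the divisor must be adjusted.
With modified divisor 460: modified quotas North 10.296, South 5.907, East 6.787, West 6.143, Central 9.657, Coastal 16.107.
Rounding down: North 10, South 5, East 6, West 6, Central 9, Coastal 16 (total 52).
Coastal receives 16.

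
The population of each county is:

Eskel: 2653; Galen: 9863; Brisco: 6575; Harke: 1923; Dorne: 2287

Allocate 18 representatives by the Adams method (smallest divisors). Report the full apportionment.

Standard divisor 23301/18 ≈ 1294.5; standard quotas: Eskel 2.049, Galen 7.619, Brisco 5.079, Harke 1.486, Dorne 1.767.
Rounding up gives 3, 8, 6, 2, 2 = 21 seats, so the divisor must be adjusted.
With modified divisor 1500: modified quotas Eskel 1.769, Galen 6.575, Brisco 4.383, Harke 1.282, Dorne 1.525.
Rounding up: Eskel 2, Galen 7, Brisco 5, Harke 2, Dorne 2 (total 18).

Eskel 2; Galen 7; Brisco 5; Harke 2; Dorne 2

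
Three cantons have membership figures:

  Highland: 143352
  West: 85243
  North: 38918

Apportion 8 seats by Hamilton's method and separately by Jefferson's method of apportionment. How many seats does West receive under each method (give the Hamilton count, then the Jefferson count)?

3 and 2

Hamilton: Highland 4, West 3, North 1.
Jefferson: Highland 5, West 2, North 1.
West gets 3 under Hamilton and 2 under Jefferson.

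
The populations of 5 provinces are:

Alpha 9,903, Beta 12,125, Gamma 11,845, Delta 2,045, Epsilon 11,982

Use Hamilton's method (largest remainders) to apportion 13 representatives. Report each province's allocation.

Alpha=3; Beta=3; Gamma=3; Delta=1; Epsilon=3

The standard divisor is 47900/13 ≈ 3684.615.
Standard quotas: Alpha 2.6877, Beta 3.2907, Gamma 3.2147, Delta 0.5550, Epsilon 3.2519.
Lower quotas: Alpha 2, Beta 3, Gamma 3, Delta 0, Epsilon 3 (sum 11, leaving 2 seats).
Remainders in descending order: Alpha 0.6877, Delta 0.5550, Beta 0.2907, Epsilon 0.2519, Gamma 0.2147.
Largest remainders: Alpha, Delta receive the extra seats.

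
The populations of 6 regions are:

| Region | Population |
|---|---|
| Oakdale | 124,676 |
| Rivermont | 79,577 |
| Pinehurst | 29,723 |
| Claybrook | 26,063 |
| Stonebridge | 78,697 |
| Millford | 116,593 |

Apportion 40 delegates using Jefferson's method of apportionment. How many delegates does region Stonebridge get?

7

Standard divisor 455329/40 ≈ 11383.225; standard quotas: Oakdale 10.953, Rivermont 6.991, Pinehurst 2.611, Claybrook 2.290, Stonebridge 6.913, Millford 10.243.
Rounding down gives 10, 6, 2, 2, 6, 10 = 36 seats, so the divisor must be adjusted.
With modified divisor 10500: modified quotas Oakdale 11.874, Rivermont 7.579, Pinehurst 2.831, Claybrook 2.482, Stonebridge 7.495, Millford 11.104.
Rounding down: Oakdale 11, Rivermont 7, Pinehurst 2, Claybrook 2, Stonebridge 7, Millford 11 (total 40).
Stonebridge receives 7.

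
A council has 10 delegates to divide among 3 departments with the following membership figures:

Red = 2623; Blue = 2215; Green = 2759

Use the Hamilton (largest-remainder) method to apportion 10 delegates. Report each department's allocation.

Red 3, Blue 3, Green 4

Standard divisor: 7597 ÷ 10 ≈ 759.7.
Standard quotas: Red 3.453, Blue 2.916, Green 3.632.
Lower quotas: Red 3, Blue 2, Green 3 (sum 8, leaving 2 seats).
Remainders in descending order: Blue 0.916, Green 0.632, Red 0.453.
Largest remainders: Blue, Green receive the extra seats.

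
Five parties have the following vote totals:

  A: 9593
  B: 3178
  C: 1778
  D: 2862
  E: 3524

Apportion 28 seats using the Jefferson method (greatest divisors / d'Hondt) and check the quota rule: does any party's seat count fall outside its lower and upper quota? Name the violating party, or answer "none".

Standard quotas: A 12.830, B 4.250, C 2.378, D 3.828, E 4.713.
Jefferson allocation: A 13, B 4, C 2, D 4, E 5.
Every allocation lies between the lower and upper quota.

none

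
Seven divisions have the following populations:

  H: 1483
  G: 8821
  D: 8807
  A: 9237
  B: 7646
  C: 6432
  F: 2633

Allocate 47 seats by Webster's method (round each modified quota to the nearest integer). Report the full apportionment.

H 2, G 9, D 9, A 9, B 8, C 7, F 3

Standard divisor 45059/47 ≈ 958.702; standard quotas: H 1.547, G 9.201, D 9.186, A 9.635, B 7.975, C 6.709, F 2.746.
Rounding to the nearest integer gives 2, 9, 9, 10, 8, 7, 3 = 48 seats, so the divisor must be adjusted.
With modified divisor 975.59: modified quotas H 1.520, G 9.042, D 9.027, A 9.468, B 7.837, C 6.593, F 2.699.
Rounding to the nearest integer: H 2, G 9, D 9, A 9, B 8, C 7, F 3 (total 47).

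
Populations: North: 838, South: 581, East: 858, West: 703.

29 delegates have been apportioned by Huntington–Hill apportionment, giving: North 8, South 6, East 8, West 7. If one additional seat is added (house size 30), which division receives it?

Priority for the next seat is population ÷ (√(s·(s+1))).
Priorities: North 98.759, South 89.650, East 101.116, West 93.942.
Highest priority: East.

East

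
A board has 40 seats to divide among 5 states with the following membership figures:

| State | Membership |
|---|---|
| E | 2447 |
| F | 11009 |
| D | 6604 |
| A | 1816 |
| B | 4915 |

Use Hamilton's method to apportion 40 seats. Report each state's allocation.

E 4; F 16; D 10; A 3; B 7

Standard divisor: 26791 ÷ 40 ≈ 669.775.
Standard quotas: E 3.6535, F 16.4369, D 9.8600, A 2.7114, B 7.3383.
Lower quotas: E 3, F 16, D 9, A 2, B 7 (sum 37, leaving 3 seats).
Remainders in descending order: D 0.8600, A 0.7114, E 0.6535, F 0.4369, B 0.3383.
Largest remainders: D, A, E receive the extra seats.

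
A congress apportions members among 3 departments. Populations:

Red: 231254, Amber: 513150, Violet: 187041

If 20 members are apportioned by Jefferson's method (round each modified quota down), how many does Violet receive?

Standard divisor 931445/20 ≈ 46572.25; standard quotas: Red 4.965, Amber 11.018, Violet 4.016.
Rounding down gives 4, 11, 4 = 19 seats, so the divisor must be adjusted.
With modified divisor 44500: modified quotas Red 5.197, Amber 11.531, Violet 4.203.
Rounding down: Red 5, Amber 11, Violet 4 (total 20).
Violet receives 4.

4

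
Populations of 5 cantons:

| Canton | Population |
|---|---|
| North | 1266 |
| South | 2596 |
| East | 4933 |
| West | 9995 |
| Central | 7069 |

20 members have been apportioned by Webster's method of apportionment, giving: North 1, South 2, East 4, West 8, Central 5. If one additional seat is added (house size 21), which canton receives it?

Central

Priority for the next seat is population ÷ (current seats + 0.5).
Priorities: North 844.000, South 1038.400, East 1096.222, West 1175.882, Central 1285.273.
Highest priority: Central.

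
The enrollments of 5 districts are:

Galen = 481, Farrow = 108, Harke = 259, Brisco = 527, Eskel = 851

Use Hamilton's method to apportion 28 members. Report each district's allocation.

Standard divisor: 2226 ÷ 28 ≈ 79.5.
Standard quotas: Galen 6.050, Farrow 1.358, Harke 3.258, Brisco 6.629, Eskel 10.704.
Lower quotas: Galen 6, Farrow 1, Harke 3, Brisco 6, Eskel 10 (sum 26, leaving 2 seats).
Remainders in descending order: Eskel 0.704, Brisco 0.629, Farrow 0.358, Harke 0.258, Galen 0.050.
The surplus seats go to Eskel, Brisco.

Galen=6, Farrow=1, Harke=3, Brisco=7, Eskel=11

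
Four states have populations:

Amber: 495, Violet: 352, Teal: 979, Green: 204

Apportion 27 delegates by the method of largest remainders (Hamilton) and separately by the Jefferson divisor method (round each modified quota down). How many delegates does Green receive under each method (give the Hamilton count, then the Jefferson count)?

3 and 2

Hamilton: Amber 6, Violet 5, Teal 13, Green 3.
Jefferson: Amber 7, Violet 5, Teal 13, Green 2.
Green gets 3 under Hamilton and 2 under Jefferson.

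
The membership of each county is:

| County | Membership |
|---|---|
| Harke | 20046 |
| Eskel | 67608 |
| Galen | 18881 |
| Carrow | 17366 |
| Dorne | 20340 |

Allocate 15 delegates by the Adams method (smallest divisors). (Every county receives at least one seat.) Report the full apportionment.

Standard divisor 144241/15 ≈ 9616.067; standard quotas: Harke 2.085, Eskel 7.031, Galen 1.963, Carrow 1.806, Dorne 2.115.
Rounding up gives 3, 8, 2, 2, 3 = 18 seats, so the divisor must be adjusted.
With modified divisor 10700: modified quotas Harke 1.873, Eskel 6.319, Galen 1.765, Carrow 1.623, Dorne 1.901.
Rounding up: Harke 2, Eskel 7, Galen 2, Carrow 2, Dorne 2 (total 15).

Harke=2, Eskel=7, Galen=2, Carrow=2, Dorne=2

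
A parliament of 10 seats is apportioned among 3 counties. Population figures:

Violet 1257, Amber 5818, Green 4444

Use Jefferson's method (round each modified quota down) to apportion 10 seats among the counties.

Violet 1; Amber 5; Green 4

Standard divisor 11519/10 ≈ 1151.9; standard quotas: Violet 1.091, Amber 5.051, Green 3.858.
Rounding down gives 1, 5, 3 = 9 seats, so the divisor must be adjusted.
With modified divisor 1000: modified quotas Violet 1.257, Amber 5.818, Green 4.444.
Rounding down: Violet 1, Amber 5, Green 4 (total 10).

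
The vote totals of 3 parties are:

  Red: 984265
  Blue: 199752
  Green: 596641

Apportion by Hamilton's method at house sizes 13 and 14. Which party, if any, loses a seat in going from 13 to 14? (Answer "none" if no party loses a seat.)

Blue

At 13 seats: Red 7, Blue 2, Green 4.
At 14 seats: Red 8, Blue 1, Green 5.
Blue drops from 2 to 1.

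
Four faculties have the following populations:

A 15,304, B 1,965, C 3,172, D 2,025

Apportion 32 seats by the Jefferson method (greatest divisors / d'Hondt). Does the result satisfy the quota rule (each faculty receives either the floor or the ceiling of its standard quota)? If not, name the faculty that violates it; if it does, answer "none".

A

Standard quotas: A 21.799, B 2.799, C 4.518, D 2.884.
Jefferson allocation: A 23, B 2, C 4, D 3.
A has quota 21.799 (lower 21, upper 22) but receives 23 — outside the quota interval.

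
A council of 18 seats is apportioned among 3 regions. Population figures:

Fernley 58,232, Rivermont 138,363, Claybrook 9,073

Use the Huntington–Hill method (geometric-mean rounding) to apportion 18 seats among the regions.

With divisor 11560: modified quotas Fernley 5.037, Rivermont 11.969, Claybrook 0.785.
Geometric-mean thresholds: Fernley √(5·6)=5.477, Rivermont √(11·12)=11.489, Claybrook (min 1).
Each quota rounded against its threshold gives Fernley 5, Rivermont 12, Claybrook 1 (total 18).

Fernley: 5; Rivermont: 12; Claybrook: 1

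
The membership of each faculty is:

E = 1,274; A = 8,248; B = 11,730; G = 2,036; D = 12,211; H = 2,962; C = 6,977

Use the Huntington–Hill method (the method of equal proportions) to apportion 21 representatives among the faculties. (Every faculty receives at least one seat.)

With divisor 2186: modified quotas E 0.583, A 3.773, B 5.366, G 0.931, D 5.586, H 1.355, C 3.192.
Geometric-mean thresholds: E (min 1), A √(3·4)=3.464, B √(5·6)=5.477, G (min 1), D √(5·6)=5.477, H √(1·2)=1.414, C √(3·4)=3.464.
Each quota rounded against its threshold gives E 1, A 4, B 5, G 1, D 6, H 1, C 3 (total 21).

E 1, A 4, B 5, G 1, D 6, H 1, C 3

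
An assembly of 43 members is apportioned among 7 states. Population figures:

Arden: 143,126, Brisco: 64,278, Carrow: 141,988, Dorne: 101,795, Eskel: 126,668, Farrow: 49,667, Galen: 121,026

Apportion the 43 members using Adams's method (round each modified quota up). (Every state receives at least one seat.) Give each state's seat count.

Arden: 8, Brisco: 4, Carrow: 8, Dorne: 6, Eskel: 7, Farrow: 3, Galen: 7

Standard divisor 748548/43 ≈ 17408.093; standard quotas: Arden 8.222, Brisco 3.692, Carrow 8.156, Dorne 5.848, Eskel 7.276, Farrow 2.853, Galen 6.952.
Rounding up gives 9, 4, 9, 6, 8, 3, 7 = 46 seats, so the divisor must be adjusted.
With modified divisor 19100: modified quotas Arden 7.494, Brisco 3.365, Carrow 7.434, Dorne 5.330, Eskel 6.632, Farrow 2.600, Galen 6.336.
Rounding up: Arden 8, Brisco 4, Carrow 8, Dorne 6, Eskel 7, Farrow 3, Galen 7 (total 43).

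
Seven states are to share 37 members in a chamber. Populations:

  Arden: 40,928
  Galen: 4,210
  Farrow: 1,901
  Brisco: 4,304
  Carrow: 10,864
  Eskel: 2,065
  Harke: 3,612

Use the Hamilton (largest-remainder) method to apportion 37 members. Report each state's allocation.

Total 67884; standard divisor 67884/37 ≈ 1834.703.
Standard quotas: Arden 22.3077, Galen 2.2946, Farrow 1.0361, Brisco 2.3459, Carrow 5.9214, Eskel 1.1255, Harke 1.9687.
Lower quotas: Arden 22, Galen 2, Farrow 1, Brisco 2, Carrow 5, Eskel 1, Harke 1 (sum 34, leaving 3 seats).
Remainders in descending order: Harke 0.9687, Carrow 0.9214, Brisco 0.3459, Arden 0.3077, Galen 0.2946, Eskel 0.1255, Farrow 0.0361.
The surplus seats go to Harke, Carrow, Brisco.

Arden: 22; Galen: 2; Farrow: 1; Brisco: 3; Carrow: 6; Eskel: 1; Harke: 2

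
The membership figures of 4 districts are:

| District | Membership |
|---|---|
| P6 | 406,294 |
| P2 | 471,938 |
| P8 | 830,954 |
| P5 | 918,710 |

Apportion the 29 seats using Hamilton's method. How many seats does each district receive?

P6 5; P2 5; P8 9; P5 10

Total 2627896; standard divisor 2627896/29 ≈ 90617.103.
Standard quotas: P6 4.4836, P2 5.2080, P8 9.1699, P5 10.1384.
Lower quotas: P6 4, P2 5, P8 9, P5 10 (sum 28, leaving 1 seat).
Remainders in descending order: P6 0.4836, P2 0.2080, P8 0.1699, P5 0.1384.
Largest remainder: P6 receives the extra seat.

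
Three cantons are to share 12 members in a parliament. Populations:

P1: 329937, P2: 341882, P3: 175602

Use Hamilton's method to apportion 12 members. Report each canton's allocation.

Standard divisor: 847421 ÷ 12 ≈ 70618.417.
Standard quotas: P1 4.6721, P2 4.8413, P3 2.4866.
Lower quotas: P1 4, P2 4, P3 2 (sum 10, leaving 2 seats).
Remainders in descending order: P2 0.8413, P1 0.6721, P3 0.4866.
The surplus seats go to P2, P1.

P1 5; P2 5; P3 2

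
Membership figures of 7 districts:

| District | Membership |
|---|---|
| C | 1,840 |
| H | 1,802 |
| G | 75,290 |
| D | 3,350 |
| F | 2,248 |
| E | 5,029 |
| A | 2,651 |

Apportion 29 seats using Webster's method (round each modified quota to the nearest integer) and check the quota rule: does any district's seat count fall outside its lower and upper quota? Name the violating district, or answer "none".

Standard quotas: C 0.579, H 0.567, G 23.679, D 1.054, F 0.707, E 1.582, A 0.834.
Webster allocation: C 1, H 1, G 22, D 1, F 1, E 2, A 1.
G has quota 23.679 (lower 23, upper 24) but receives 22 — outside the quota interval.

G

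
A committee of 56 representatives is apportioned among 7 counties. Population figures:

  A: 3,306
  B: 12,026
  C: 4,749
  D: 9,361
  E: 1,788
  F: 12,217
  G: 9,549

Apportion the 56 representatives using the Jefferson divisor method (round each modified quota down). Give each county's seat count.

Standard divisor 52996/56 ≈ 946.357; standard quotas: A 3.493, B 12.708, C 5.018, D 9.892, E 1.889, F 12.910, G 10.090.
Rounding down gives 3, 12, 5, 9, 1, 12, 10 = 52 seats, so the divisor must be adjusted.
With modified divisor 880: modified quotas A 3.757, B 13.666, C 5.397, D 10.637, E 2.032, F 13.883, G 10.851.
Rounding down: A 3, B 13, C 5, D 10, E 2, F 13, G 10 (total 56).

A: 3; B: 13; C: 5; D: 10; E: 2; F: 13; G: 10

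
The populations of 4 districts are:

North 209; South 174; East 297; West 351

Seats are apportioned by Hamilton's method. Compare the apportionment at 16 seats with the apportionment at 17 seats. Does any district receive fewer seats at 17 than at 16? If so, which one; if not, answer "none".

At 16 seats: North 3, South 3, East 5, West 5.
At 17 seats: North 3, South 3, East 5, West 6.
No district's allocation decreased.

none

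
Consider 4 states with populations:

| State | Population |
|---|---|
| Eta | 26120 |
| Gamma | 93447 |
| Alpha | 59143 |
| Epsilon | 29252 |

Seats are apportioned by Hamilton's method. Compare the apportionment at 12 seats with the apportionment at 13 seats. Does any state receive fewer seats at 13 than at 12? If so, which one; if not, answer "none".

At 12 seats: Eta 2, Gamma 5, Alpha 3, Epsilon 2.
At 13 seats: Eta 1, Gamma 6, Alpha 4, Epsilon 2.
Eta drops from 2 to 1.

Eta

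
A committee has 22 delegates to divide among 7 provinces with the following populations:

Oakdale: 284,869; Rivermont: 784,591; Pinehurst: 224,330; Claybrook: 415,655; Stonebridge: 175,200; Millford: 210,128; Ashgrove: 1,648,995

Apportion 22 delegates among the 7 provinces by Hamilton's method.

Oakdale 2, Rivermont 5, Pinehurst 1, Claybrook 2, Stonebridge 1, Millford 1, Ashgrove 10

Total 3743768; standard divisor 3743768/22 ≈ 170171.273.
Standard quotas: Oakdale 1.6740, Rivermont 4.6106, Pinehurst 1.3183, Claybrook 2.4426, Stonebridge 1.0296, Millford 1.2348, Ashgrove 9.6902.
Lower quotas: Oakdale 1, Rivermont 4, Pinehurst 1, Claybrook 2, Stonebridge 1, Millford 1, Ashgrove 9 (sum 19, leaving 3 seats).
Remainders in descending order: Ashgrove 0.6902, Oakdale 0.6740, Rivermont 0.6106, Claybrook 0.4426, Pinehurst 0.3183, Millford 0.2348, Stonebridge 0.0296.
Largest remainders: Ashgrove, Oakdale, Rivermont receive the extra seats.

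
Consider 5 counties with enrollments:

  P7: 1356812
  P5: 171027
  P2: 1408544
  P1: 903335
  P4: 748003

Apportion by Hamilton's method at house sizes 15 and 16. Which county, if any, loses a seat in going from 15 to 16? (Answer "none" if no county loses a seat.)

P5

At 15 seats: P7 4, P5 1, P2 5, P1 3, P4 2.
At 16 seats: P7 5, P5 0, P2 5, P1 3, P4 3.
P5 drops from 1 to 0.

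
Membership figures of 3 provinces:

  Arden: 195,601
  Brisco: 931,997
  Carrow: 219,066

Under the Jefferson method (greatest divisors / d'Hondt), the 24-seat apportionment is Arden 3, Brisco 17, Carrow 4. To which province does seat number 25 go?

Brisco

Priority for the next seat is population ÷ (current seats + 1).
Priorities: Arden 48900.250, Brisco 51777.611, Carrow 43813.200.
Highest priority: Brisco.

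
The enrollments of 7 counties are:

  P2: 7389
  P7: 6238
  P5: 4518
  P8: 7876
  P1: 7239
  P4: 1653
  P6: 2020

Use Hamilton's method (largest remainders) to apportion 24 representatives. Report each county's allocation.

Standard divisor: 36933 ÷ 24 ≈ 1538.875.
Standard quotas: P2 4.8016, P7 4.0536, P5 2.9359, P8 5.1180, P1 4.7041, P4 1.0742, P6 1.3126.
Lower quotas: P2 4, P7 4, P5 2, P8 5, P1 4, P4 1, P6 1 (sum 21, leaving 3 seats).
Remainders in descending order: P5 0.9359, P2 0.8016, P1 0.7041, P6 0.3126, P8 0.1180, P4 0.0742, P7 0.0536.
The surplus seats go to P5, P2, P1.

P2 5; P7 4; P5 3; P8 5; P1 5; P4 1; P6 1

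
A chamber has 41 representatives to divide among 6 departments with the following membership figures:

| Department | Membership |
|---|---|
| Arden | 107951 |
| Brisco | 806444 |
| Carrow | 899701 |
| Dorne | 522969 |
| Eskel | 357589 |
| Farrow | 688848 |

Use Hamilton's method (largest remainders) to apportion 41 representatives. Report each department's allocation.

Arden 1, Brisco 10, Carrow 11, Dorne 6, Eskel 4, Farrow 9

Standard divisor: 3383502 ÷ 41 ≈ 82524.439.
Standard quotas: Arden 1.3081, Brisco 9.7722, Carrow 10.9022, Dorne 6.3371, Eskel 4.3331, Farrow 8.3472.
Lower quotas: Arden 1, Brisco 9, Carrow 10, Dorne 6, Eskel 4, Farrow 8 (sum 38, leaving 3 seats).
Remainders in descending order: Carrow 0.9022, Brisco 0.7722, Farrow 0.3472, Dorne 0.3371, Eskel 0.3331, Arden 0.3081.
Largest remainders: Carrow, Brisco, Farrow receive the extra seats.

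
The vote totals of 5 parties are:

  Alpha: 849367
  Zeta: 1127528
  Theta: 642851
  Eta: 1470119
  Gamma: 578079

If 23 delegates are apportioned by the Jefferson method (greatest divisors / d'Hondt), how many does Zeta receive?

Standard divisor 4667944/23 ≈ 202954.087; standard quotas: Alpha 4.185, Zeta 5.556, Theta 3.167, Eta 7.244, Gamma 2.848.
Rounding down gives 4, 5, 3, 7, 2 = 21 seats, so the divisor must be adjusted.
With modified divisor 185800: modified quotas Alpha 4.571, Zeta 6.069, Theta 3.460, Eta 7.912, Gamma 3.111.
Rounding down: Alpha 4, Zeta 6, Theta 3, Eta 7, Gamma 3 (total 23).
Zeta receives 6.

6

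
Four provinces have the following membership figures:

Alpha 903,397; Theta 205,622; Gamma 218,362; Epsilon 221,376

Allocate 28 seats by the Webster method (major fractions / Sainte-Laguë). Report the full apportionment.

Alpha 16; Theta 4; Gamma 4; Epsilon 4

Standard divisor 1548757/28 ≈ 55312.75; standard quotas: Alpha 16.333, Theta 3.717, Gamma 3.948, Epsilon 4.002.
Rounding to the nearest integer gives Alpha 16, Theta 4, Gamma 4, Epsilon 4 — total 28, matching the house size, so no adjustment is needed.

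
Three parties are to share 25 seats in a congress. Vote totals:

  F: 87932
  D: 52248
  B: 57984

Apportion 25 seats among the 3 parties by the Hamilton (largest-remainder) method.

F: 11, D: 7, B: 7

Total 198164; standard divisor 198164/25 ≈ 7926.56.
Standard quotas: F 11.0933, D 6.5915, B 7.3152.
Lower quotas: F 11, D 6, B 7 (sum 24, leaving 1 seat).
Remainders in descending order: D 0.5915, B 0.3152, F 0.0933.
The surplus seat goes to D.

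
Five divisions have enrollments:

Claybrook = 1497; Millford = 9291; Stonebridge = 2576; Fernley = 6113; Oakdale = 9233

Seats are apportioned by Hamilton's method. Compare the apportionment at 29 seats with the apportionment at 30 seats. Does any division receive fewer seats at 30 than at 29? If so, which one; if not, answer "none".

At 29 seats: Claybrook 2, Millford 9, Stonebridge 3, Fernley 6, Oakdale 9.
At 30 seats: Claybrook 1, Millford 10, Stonebridge 3, Fernley 6, Oakdale 10.
Claybrook drops from 2 to 1.

Claybrook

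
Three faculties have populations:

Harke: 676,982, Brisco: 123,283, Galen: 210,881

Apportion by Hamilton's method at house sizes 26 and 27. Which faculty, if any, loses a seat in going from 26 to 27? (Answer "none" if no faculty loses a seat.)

At 26 seats: Harke 17, Brisco 3, Galen 6.
At 27 seats: Harke 18, Brisco 3, Galen 6.
No faculty's allocation decreased.

none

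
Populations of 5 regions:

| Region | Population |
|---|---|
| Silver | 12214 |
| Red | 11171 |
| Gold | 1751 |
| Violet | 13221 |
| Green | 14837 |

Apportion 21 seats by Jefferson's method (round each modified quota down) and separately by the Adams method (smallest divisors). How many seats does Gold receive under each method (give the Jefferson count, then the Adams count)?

Jefferson: Silver 5, Red 5, Gold 0, Violet 5, Green 6.
Adams: Silver 5, Red 4, Gold 1, Violet 5, Green 6.
Gold gets 0 under Jefferson and 1 under Adams.

0 and 1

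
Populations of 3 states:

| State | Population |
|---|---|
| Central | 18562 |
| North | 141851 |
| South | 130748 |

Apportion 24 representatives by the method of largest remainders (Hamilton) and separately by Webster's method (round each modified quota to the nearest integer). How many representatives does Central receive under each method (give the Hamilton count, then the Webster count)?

1 and 2

Hamilton: Central 1, North 12, South 11.
Webster: Central 2, North 11, South 11.
Central gets 1 under Hamilton and 2 under Webster.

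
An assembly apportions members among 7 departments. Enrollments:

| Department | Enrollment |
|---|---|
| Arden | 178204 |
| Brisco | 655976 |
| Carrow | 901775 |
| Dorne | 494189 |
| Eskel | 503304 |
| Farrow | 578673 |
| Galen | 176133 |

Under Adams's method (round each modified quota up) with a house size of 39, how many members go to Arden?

Standard divisor 3488254/39 ≈ 89442.41; standard quotas: Arden 1.992, Brisco 7.334, Carrow 10.082, Dorne 5.525, Eskel 5.627, Farrow 6.470, Galen 1.969.
Rounding up gives 2, 8, 11, 6, 6, 7, 2 = 42 seats, so the divisor must be adjusted.
With modified divisor 97600: modified quotas Arden 1.826, Brisco 6.721, Carrow 9.239, Dorne 5.063, Eskel 5.157, Farrow 5.929, Galen 1.805.
Rounding up: Arden 2, Brisco 7, Carrow 10, Dorne 6, Eskel 6, Farrow 6, Galen 2 (total 39).
Arden receives 2.

2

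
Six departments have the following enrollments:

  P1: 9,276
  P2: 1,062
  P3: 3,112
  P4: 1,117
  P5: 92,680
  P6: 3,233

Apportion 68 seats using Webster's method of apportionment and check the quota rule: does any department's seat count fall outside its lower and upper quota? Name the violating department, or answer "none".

P5

Standard quotas: P1 5.709, P2 0.654, P3 1.915, P4 0.688, P5 57.044, P6 1.990.
Webster allocation: P1 6, P2 1, P3 2, P4 1, P5 56, P6 2.
P5 has quota 57.044 (lower 57, upper 58) but receives 56 — outside the quota interval.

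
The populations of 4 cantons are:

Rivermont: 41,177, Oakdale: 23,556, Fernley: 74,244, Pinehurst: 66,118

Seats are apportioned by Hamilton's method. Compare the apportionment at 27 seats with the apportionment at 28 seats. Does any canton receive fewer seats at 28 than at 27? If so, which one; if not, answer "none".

none

At 27 seats: Rivermont 5, Oakdale 3, Fernley 10, Pinehurst 9.
At 28 seats: Rivermont 6, Oakdale 3, Fernley 10, Pinehurst 9.
No canton's allocation decreased.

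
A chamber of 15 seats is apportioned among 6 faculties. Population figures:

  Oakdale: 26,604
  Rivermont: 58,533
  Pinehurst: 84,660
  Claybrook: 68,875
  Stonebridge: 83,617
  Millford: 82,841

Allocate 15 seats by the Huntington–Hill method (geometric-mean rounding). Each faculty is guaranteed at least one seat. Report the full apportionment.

With divisor 26279: modified quotas Oakdale 1.012, Rivermont 2.227, Pinehurst 3.222, Claybrook 2.621, Stonebridge 3.182, Millford 3.152.
Geometric-mean thresholds: Oakdale √(1·2)=1.414, Rivermont √(2·3)=2.449, Pinehurst √(3·4)=3.464, Claybrook √(2·3)=2.449, Stonebridge √(3·4)=3.464, Millford √(3·4)=3.464.
Each quota rounded against its threshold gives Oakdale 1, Rivermont 2, Pinehurst 3, Claybrook 3, Stonebridge 3, Millford 3 (total 15).

Oakdale 1, Rivermont 2, Pinehurst 3, Claybrook 3, Stonebridge 3, Millford 3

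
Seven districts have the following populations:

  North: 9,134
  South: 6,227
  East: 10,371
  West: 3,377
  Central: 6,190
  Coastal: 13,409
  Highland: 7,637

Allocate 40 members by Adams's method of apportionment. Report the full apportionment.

Standard divisor 56345/40 ≈ 1408.625; standard quotas: North 6.484, South 4.421, East 7.362, West 2.397, Central 4.394, Coastal 9.519, Highland 5.422.
Rounding up gives 7, 5, 8, 3, 5, 10, 6 = 44 seats, so the divisor must be adjusted.
With modified divisor 1537: modified quotas North 5.943, South 4.051, East 6.748, West 2.197, Central 4.027, Coastal 8.724, Highland 4.969.
Rounding up: North 6, South 5, East 7, West 3, Central 5, Coastal 9, Highland 5 (total 40).

North 6, South 5, East 7, West 3, Central 5, Coastal 9, Highland 5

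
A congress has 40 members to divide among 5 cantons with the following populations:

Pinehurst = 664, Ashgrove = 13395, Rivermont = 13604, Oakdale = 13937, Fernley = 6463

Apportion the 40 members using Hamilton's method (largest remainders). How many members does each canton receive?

Total 48063; standard divisor 48063/40 ≈ 1201.575.
Standard quotas: Pinehurst 0.5526, Ashgrove 11.1479, Rivermont 11.3218, Oakdale 11.5989, Fernley 5.3788.
Lower quotas: Pinehurst 0, Ashgrove 11, Rivermont 11, Oakdale 11, Fernley 5 (sum 38, leaving 2 seats).
Remainders in descending order: Oakdale 0.5989, Pinehurst 0.5526, Fernley 0.3788, Rivermont 0.3218, Ashgrove 0.1479.
Largest remainders: Oakdale, Pinehurst receive the extra seats.

Pinehurst=1, Ashgrove=11, Rivermont=11, Oakdale=12, Fernley=5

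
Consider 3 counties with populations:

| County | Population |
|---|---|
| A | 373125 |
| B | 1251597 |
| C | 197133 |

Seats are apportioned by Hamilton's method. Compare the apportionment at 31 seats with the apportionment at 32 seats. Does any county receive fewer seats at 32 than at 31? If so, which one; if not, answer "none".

C

At 31 seats: A 6, B 21, C 4.
At 32 seats: A 7, B 22, C 3.
C drops from 4 to 3.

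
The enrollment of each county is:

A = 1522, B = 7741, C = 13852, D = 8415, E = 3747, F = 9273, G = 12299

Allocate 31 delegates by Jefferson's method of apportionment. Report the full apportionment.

Standard divisor 56849/31 ≈ 1833.839; standard quotas: A 0.830, B 4.221, C 7.554, D 4.589, E 2.043, F 5.057, G 6.707.
Rounding down gives 0, 4, 7, 4, 2, 5, 6 = 28 seats, so the divisor must be adjusted.
With modified divisor 1600: modified quotas A 0.951, B 4.838, C 8.658, D 5.259, E 2.342, F 5.796, G 7.687.
Rounding down: A 0, B 4, C 8, D 5, E 2, F 5, G 7 (total 31).

A=0, B=4, C=8, D=5, E=2, F=5, G=7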